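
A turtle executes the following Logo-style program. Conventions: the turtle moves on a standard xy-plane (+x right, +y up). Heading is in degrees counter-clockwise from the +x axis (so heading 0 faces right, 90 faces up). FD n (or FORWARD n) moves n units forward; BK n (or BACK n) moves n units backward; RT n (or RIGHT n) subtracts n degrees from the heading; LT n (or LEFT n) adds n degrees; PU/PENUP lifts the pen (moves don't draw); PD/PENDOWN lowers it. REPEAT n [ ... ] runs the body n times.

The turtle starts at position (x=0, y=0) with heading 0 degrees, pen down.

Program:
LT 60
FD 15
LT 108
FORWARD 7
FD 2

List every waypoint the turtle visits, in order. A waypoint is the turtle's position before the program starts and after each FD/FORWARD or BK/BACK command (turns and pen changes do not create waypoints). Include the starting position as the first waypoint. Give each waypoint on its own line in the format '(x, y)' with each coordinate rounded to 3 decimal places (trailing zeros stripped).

Answer: (0, 0)
(7.5, 12.99)
(0.653, 14.446)
(-1.303, 14.862)

Derivation:
Executing turtle program step by step:
Start: pos=(0,0), heading=0, pen down
LT 60: heading 0 -> 60
FD 15: (0,0) -> (7.5,12.99) [heading=60, draw]
LT 108: heading 60 -> 168
FD 7: (7.5,12.99) -> (0.653,14.446) [heading=168, draw]
FD 2: (0.653,14.446) -> (-1.303,14.862) [heading=168, draw]
Final: pos=(-1.303,14.862), heading=168, 3 segment(s) drawn
Waypoints (4 total):
(0, 0)
(7.5, 12.99)
(0.653, 14.446)
(-1.303, 14.862)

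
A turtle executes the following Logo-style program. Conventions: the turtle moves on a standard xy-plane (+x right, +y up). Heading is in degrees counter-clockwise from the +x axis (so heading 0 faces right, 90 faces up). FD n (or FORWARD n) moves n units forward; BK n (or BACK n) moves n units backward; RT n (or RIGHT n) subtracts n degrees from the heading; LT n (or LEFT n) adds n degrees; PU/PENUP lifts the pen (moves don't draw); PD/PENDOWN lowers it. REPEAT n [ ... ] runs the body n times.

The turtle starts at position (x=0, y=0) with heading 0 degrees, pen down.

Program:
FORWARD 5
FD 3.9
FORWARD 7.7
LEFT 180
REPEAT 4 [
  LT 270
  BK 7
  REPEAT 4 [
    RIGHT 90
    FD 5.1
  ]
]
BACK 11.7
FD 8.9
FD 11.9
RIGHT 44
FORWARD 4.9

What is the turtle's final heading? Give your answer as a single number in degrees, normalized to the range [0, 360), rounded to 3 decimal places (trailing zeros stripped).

Executing turtle program step by step:
Start: pos=(0,0), heading=0, pen down
FD 5: (0,0) -> (5,0) [heading=0, draw]
FD 3.9: (5,0) -> (8.9,0) [heading=0, draw]
FD 7.7: (8.9,0) -> (16.6,0) [heading=0, draw]
LT 180: heading 0 -> 180
REPEAT 4 [
  -- iteration 1/4 --
  LT 270: heading 180 -> 90
  BK 7: (16.6,0) -> (16.6,-7) [heading=90, draw]
  REPEAT 4 [
    -- iteration 1/4 --
    RT 90: heading 90 -> 0
    FD 5.1: (16.6,-7) -> (21.7,-7) [heading=0, draw]
    -- iteration 2/4 --
    RT 90: heading 0 -> 270
    FD 5.1: (21.7,-7) -> (21.7,-12.1) [heading=270, draw]
    -- iteration 3/4 --
    RT 90: heading 270 -> 180
    FD 5.1: (21.7,-12.1) -> (16.6,-12.1) [heading=180, draw]
    -- iteration 4/4 --
    RT 90: heading 180 -> 90
    FD 5.1: (16.6,-12.1) -> (16.6,-7) [heading=90, draw]
  ]
  -- iteration 2/4 --
  LT 270: heading 90 -> 0
  BK 7: (16.6,-7) -> (9.6,-7) [heading=0, draw]
  REPEAT 4 [
    -- iteration 1/4 --
    RT 90: heading 0 -> 270
    FD 5.1: (9.6,-7) -> (9.6,-12.1) [heading=270, draw]
    -- iteration 2/4 --
    RT 90: heading 270 -> 180
    FD 5.1: (9.6,-12.1) -> (4.5,-12.1) [heading=180, draw]
    -- iteration 3/4 --
    RT 90: heading 180 -> 90
    FD 5.1: (4.5,-12.1) -> (4.5,-7) [heading=90, draw]
    -- iteration 4/4 --
    RT 90: heading 90 -> 0
    FD 5.1: (4.5,-7) -> (9.6,-7) [heading=0, draw]
  ]
  -- iteration 3/4 --
  LT 270: heading 0 -> 270
  BK 7: (9.6,-7) -> (9.6,0) [heading=270, draw]
  REPEAT 4 [
    -- iteration 1/4 --
    RT 90: heading 270 -> 180
    FD 5.1: (9.6,0) -> (4.5,0) [heading=180, draw]
    -- iteration 2/4 --
    RT 90: heading 180 -> 90
    FD 5.1: (4.5,0) -> (4.5,5.1) [heading=90, draw]
    -- iteration 3/4 --
    RT 90: heading 90 -> 0
    FD 5.1: (4.5,5.1) -> (9.6,5.1) [heading=0, draw]
    -- iteration 4/4 --
    RT 90: heading 0 -> 270
    FD 5.1: (9.6,5.1) -> (9.6,0) [heading=270, draw]
  ]
  -- iteration 4/4 --
  LT 270: heading 270 -> 180
  BK 7: (9.6,0) -> (16.6,0) [heading=180, draw]
  REPEAT 4 [
    -- iteration 1/4 --
    RT 90: heading 180 -> 90
    FD 5.1: (16.6,0) -> (16.6,5.1) [heading=90, draw]
    -- iteration 2/4 --
    RT 90: heading 90 -> 0
    FD 5.1: (16.6,5.1) -> (21.7,5.1) [heading=0, draw]
    -- iteration 3/4 --
    RT 90: heading 0 -> 270
    FD 5.1: (21.7,5.1) -> (21.7,0) [heading=270, draw]
    -- iteration 4/4 --
    RT 90: heading 270 -> 180
    FD 5.1: (21.7,0) -> (16.6,0) [heading=180, draw]
  ]
]
BK 11.7: (16.6,0) -> (28.3,0) [heading=180, draw]
FD 8.9: (28.3,0) -> (19.4,0) [heading=180, draw]
FD 11.9: (19.4,0) -> (7.5,0) [heading=180, draw]
RT 44: heading 180 -> 136
FD 4.9: (7.5,0) -> (3.975,3.404) [heading=136, draw]
Final: pos=(3.975,3.404), heading=136, 27 segment(s) drawn

Answer: 136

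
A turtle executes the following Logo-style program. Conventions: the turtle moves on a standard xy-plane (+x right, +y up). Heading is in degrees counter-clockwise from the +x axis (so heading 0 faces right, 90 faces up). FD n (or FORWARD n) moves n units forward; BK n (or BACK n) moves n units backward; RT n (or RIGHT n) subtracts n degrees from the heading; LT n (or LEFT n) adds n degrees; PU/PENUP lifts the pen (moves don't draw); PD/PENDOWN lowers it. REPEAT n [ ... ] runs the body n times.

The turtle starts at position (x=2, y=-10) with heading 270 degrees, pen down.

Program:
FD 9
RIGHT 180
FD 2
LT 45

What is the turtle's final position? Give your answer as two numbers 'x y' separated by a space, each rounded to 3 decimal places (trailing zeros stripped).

Answer: 2 -17

Derivation:
Executing turtle program step by step:
Start: pos=(2,-10), heading=270, pen down
FD 9: (2,-10) -> (2,-19) [heading=270, draw]
RT 180: heading 270 -> 90
FD 2: (2,-19) -> (2,-17) [heading=90, draw]
LT 45: heading 90 -> 135
Final: pos=(2,-17), heading=135, 2 segment(s) drawn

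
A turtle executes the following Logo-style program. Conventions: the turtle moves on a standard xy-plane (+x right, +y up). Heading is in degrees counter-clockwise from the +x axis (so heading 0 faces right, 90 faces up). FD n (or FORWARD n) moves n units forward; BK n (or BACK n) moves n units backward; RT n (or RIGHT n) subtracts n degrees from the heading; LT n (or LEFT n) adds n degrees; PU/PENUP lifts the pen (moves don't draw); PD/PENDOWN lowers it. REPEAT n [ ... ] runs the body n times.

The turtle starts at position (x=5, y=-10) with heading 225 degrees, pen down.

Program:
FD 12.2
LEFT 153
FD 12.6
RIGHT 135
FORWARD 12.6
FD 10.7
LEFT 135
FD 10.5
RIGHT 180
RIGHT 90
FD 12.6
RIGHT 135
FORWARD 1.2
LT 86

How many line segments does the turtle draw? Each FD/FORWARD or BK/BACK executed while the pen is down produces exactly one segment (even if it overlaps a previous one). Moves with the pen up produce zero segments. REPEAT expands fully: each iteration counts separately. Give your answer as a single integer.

Answer: 7

Derivation:
Executing turtle program step by step:
Start: pos=(5,-10), heading=225, pen down
FD 12.2: (5,-10) -> (-3.627,-18.627) [heading=225, draw]
LT 153: heading 225 -> 18
FD 12.6: (-3.627,-18.627) -> (8.357,-14.733) [heading=18, draw]
RT 135: heading 18 -> 243
FD 12.6: (8.357,-14.733) -> (2.636,-25.96) [heading=243, draw]
FD 10.7: (2.636,-25.96) -> (-2.221,-35.494) [heading=243, draw]
LT 135: heading 243 -> 18
FD 10.5: (-2.221,-35.494) -> (7.765,-32.249) [heading=18, draw]
RT 180: heading 18 -> 198
RT 90: heading 198 -> 108
FD 12.6: (7.765,-32.249) -> (3.871,-20.266) [heading=108, draw]
RT 135: heading 108 -> 333
FD 1.2: (3.871,-20.266) -> (4.94,-20.81) [heading=333, draw]
LT 86: heading 333 -> 59
Final: pos=(4.94,-20.81), heading=59, 7 segment(s) drawn
Segments drawn: 7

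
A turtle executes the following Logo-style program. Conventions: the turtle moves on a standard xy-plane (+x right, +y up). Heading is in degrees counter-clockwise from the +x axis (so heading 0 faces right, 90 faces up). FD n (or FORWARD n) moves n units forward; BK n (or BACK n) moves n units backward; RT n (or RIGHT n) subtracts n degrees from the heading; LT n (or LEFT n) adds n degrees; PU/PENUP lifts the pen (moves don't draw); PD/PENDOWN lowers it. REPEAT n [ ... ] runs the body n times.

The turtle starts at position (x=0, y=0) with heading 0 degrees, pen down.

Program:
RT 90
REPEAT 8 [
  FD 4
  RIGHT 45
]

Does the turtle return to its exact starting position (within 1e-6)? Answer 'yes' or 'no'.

Answer: yes

Derivation:
Executing turtle program step by step:
Start: pos=(0,0), heading=0, pen down
RT 90: heading 0 -> 270
REPEAT 8 [
  -- iteration 1/8 --
  FD 4: (0,0) -> (0,-4) [heading=270, draw]
  RT 45: heading 270 -> 225
  -- iteration 2/8 --
  FD 4: (0,-4) -> (-2.828,-6.828) [heading=225, draw]
  RT 45: heading 225 -> 180
  -- iteration 3/8 --
  FD 4: (-2.828,-6.828) -> (-6.828,-6.828) [heading=180, draw]
  RT 45: heading 180 -> 135
  -- iteration 4/8 --
  FD 4: (-6.828,-6.828) -> (-9.657,-4) [heading=135, draw]
  RT 45: heading 135 -> 90
  -- iteration 5/8 --
  FD 4: (-9.657,-4) -> (-9.657,0) [heading=90, draw]
  RT 45: heading 90 -> 45
  -- iteration 6/8 --
  FD 4: (-9.657,0) -> (-6.828,2.828) [heading=45, draw]
  RT 45: heading 45 -> 0
  -- iteration 7/8 --
  FD 4: (-6.828,2.828) -> (-2.828,2.828) [heading=0, draw]
  RT 45: heading 0 -> 315
  -- iteration 8/8 --
  FD 4: (-2.828,2.828) -> (0,0) [heading=315, draw]
  RT 45: heading 315 -> 270
]
Final: pos=(0,0), heading=270, 8 segment(s) drawn

Start position: (0, 0)
Final position: (0, 0)
Distance = 0; < 1e-6 -> CLOSED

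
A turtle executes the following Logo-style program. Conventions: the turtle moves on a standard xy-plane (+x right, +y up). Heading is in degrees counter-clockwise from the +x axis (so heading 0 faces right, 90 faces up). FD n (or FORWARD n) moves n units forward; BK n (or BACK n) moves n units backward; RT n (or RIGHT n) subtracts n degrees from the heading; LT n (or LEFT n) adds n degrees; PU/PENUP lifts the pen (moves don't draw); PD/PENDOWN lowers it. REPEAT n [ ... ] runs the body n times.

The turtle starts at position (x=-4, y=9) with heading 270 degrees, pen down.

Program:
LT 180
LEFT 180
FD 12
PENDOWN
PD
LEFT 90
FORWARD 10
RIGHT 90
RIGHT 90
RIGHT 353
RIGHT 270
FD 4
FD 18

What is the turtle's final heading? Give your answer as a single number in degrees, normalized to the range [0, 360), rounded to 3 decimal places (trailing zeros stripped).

Answer: 277

Derivation:
Executing turtle program step by step:
Start: pos=(-4,9), heading=270, pen down
LT 180: heading 270 -> 90
LT 180: heading 90 -> 270
FD 12: (-4,9) -> (-4,-3) [heading=270, draw]
PD: pen down
PD: pen down
LT 90: heading 270 -> 0
FD 10: (-4,-3) -> (6,-3) [heading=0, draw]
RT 90: heading 0 -> 270
RT 90: heading 270 -> 180
RT 353: heading 180 -> 187
RT 270: heading 187 -> 277
FD 4: (6,-3) -> (6.487,-6.97) [heading=277, draw]
FD 18: (6.487,-6.97) -> (8.681,-24.836) [heading=277, draw]
Final: pos=(8.681,-24.836), heading=277, 4 segment(s) drawn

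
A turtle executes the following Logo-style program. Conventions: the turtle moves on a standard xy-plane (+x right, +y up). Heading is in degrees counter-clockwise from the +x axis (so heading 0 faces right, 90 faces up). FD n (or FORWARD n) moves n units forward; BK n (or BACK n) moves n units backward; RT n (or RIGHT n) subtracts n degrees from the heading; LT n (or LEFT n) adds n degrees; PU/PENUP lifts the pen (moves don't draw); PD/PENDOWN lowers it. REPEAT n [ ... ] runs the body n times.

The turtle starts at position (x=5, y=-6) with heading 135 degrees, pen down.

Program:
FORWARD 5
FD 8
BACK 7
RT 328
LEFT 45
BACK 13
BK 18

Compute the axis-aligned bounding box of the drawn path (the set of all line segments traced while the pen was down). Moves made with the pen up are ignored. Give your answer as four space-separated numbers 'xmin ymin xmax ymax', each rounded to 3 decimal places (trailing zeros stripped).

Answer: -4.192 -6 27.047 14.67

Derivation:
Executing turtle program step by step:
Start: pos=(5,-6), heading=135, pen down
FD 5: (5,-6) -> (1.464,-2.464) [heading=135, draw]
FD 8: (1.464,-2.464) -> (-4.192,3.192) [heading=135, draw]
BK 7: (-4.192,3.192) -> (0.757,-1.757) [heading=135, draw]
RT 328: heading 135 -> 167
LT 45: heading 167 -> 212
BK 13: (0.757,-1.757) -> (11.782,5.132) [heading=212, draw]
BK 18: (11.782,5.132) -> (27.047,14.67) [heading=212, draw]
Final: pos=(27.047,14.67), heading=212, 5 segment(s) drawn

Segment endpoints: x in {-4.192, 0.757, 1.464, 5, 11.782, 27.047}, y in {-6, -2.464, -1.757, 3.192, 5.132, 14.67}
xmin=-4.192, ymin=-6, xmax=27.047, ymax=14.67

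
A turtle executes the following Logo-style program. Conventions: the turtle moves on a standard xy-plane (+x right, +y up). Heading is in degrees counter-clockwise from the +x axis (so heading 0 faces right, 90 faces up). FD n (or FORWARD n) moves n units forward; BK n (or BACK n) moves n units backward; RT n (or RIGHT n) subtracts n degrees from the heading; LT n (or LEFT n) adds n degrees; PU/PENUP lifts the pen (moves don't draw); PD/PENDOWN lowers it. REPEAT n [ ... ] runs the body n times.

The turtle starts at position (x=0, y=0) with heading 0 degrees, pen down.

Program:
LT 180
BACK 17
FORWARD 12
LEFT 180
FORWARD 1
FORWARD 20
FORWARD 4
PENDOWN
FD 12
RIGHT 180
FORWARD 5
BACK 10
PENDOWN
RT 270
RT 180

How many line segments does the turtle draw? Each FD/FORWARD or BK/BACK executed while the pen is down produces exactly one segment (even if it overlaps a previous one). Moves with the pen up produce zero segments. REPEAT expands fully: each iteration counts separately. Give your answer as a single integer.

Answer: 8

Derivation:
Executing turtle program step by step:
Start: pos=(0,0), heading=0, pen down
LT 180: heading 0 -> 180
BK 17: (0,0) -> (17,0) [heading=180, draw]
FD 12: (17,0) -> (5,0) [heading=180, draw]
LT 180: heading 180 -> 0
FD 1: (5,0) -> (6,0) [heading=0, draw]
FD 20: (6,0) -> (26,0) [heading=0, draw]
FD 4: (26,0) -> (30,0) [heading=0, draw]
PD: pen down
FD 12: (30,0) -> (42,0) [heading=0, draw]
RT 180: heading 0 -> 180
FD 5: (42,0) -> (37,0) [heading=180, draw]
BK 10: (37,0) -> (47,0) [heading=180, draw]
PD: pen down
RT 270: heading 180 -> 270
RT 180: heading 270 -> 90
Final: pos=(47,0), heading=90, 8 segment(s) drawn
Segments drawn: 8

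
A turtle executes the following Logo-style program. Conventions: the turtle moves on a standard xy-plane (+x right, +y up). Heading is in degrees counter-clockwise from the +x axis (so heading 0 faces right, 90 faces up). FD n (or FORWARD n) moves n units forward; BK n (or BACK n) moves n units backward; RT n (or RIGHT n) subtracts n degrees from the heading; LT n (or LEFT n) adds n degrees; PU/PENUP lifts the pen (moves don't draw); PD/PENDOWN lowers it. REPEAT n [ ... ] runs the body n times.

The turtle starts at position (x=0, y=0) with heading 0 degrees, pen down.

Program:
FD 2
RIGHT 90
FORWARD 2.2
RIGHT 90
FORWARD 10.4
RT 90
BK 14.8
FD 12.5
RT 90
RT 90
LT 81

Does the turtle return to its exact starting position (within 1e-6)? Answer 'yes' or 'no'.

Answer: no

Derivation:
Executing turtle program step by step:
Start: pos=(0,0), heading=0, pen down
FD 2: (0,0) -> (2,0) [heading=0, draw]
RT 90: heading 0 -> 270
FD 2.2: (2,0) -> (2,-2.2) [heading=270, draw]
RT 90: heading 270 -> 180
FD 10.4: (2,-2.2) -> (-8.4,-2.2) [heading=180, draw]
RT 90: heading 180 -> 90
BK 14.8: (-8.4,-2.2) -> (-8.4,-17) [heading=90, draw]
FD 12.5: (-8.4,-17) -> (-8.4,-4.5) [heading=90, draw]
RT 90: heading 90 -> 0
RT 90: heading 0 -> 270
LT 81: heading 270 -> 351
Final: pos=(-8.4,-4.5), heading=351, 5 segment(s) drawn

Start position: (0, 0)
Final position: (-8.4, -4.5)
Distance = 9.529; >= 1e-6 -> NOT closed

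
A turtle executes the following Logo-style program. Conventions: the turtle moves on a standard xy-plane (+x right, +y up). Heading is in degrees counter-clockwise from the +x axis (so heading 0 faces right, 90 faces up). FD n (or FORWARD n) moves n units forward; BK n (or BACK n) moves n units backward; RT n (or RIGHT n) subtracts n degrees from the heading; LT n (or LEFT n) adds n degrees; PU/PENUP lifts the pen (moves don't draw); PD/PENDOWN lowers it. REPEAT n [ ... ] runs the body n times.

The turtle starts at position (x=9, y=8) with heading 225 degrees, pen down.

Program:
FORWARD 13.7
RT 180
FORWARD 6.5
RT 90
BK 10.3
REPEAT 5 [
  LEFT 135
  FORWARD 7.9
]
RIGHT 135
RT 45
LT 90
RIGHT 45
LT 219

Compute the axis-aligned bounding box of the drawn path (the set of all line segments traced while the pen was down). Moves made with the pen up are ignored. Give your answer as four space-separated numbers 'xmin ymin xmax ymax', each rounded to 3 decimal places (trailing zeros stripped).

Executing turtle program step by step:
Start: pos=(9,8), heading=225, pen down
FD 13.7: (9,8) -> (-0.687,-1.687) [heading=225, draw]
RT 180: heading 225 -> 45
FD 6.5: (-0.687,-1.687) -> (3.909,2.909) [heading=45, draw]
RT 90: heading 45 -> 315
BK 10.3: (3.909,2.909) -> (-3.374,10.192) [heading=315, draw]
REPEAT 5 [
  -- iteration 1/5 --
  LT 135: heading 315 -> 90
  FD 7.9: (-3.374,10.192) -> (-3.374,18.092) [heading=90, draw]
  -- iteration 2/5 --
  LT 135: heading 90 -> 225
  FD 7.9: (-3.374,18.092) -> (-8.961,12.506) [heading=225, draw]
  -- iteration 3/5 --
  LT 135: heading 225 -> 0
  FD 7.9: (-8.961,12.506) -> (-1.061,12.506) [heading=0, draw]
  -- iteration 4/5 --
  LT 135: heading 0 -> 135
  FD 7.9: (-1.061,12.506) -> (-6.647,18.092) [heading=135, draw]
  -- iteration 5/5 --
  LT 135: heading 135 -> 270
  FD 7.9: (-6.647,18.092) -> (-6.647,10.192) [heading=270, draw]
]
RT 135: heading 270 -> 135
RT 45: heading 135 -> 90
LT 90: heading 90 -> 180
RT 45: heading 180 -> 135
LT 219: heading 135 -> 354
Final: pos=(-6.647,10.192), heading=354, 8 segment(s) drawn

Segment endpoints: x in {-8.961, -6.647, -6.647, -3.374, -3.374, -1.061, -0.687, 3.909, 9}, y in {-1.687, 2.909, 8, 10.192, 10.192, 12.506, 12.506, 18.092, 18.092}
xmin=-8.961, ymin=-1.687, xmax=9, ymax=18.092

Answer: -8.961 -1.687 9 18.092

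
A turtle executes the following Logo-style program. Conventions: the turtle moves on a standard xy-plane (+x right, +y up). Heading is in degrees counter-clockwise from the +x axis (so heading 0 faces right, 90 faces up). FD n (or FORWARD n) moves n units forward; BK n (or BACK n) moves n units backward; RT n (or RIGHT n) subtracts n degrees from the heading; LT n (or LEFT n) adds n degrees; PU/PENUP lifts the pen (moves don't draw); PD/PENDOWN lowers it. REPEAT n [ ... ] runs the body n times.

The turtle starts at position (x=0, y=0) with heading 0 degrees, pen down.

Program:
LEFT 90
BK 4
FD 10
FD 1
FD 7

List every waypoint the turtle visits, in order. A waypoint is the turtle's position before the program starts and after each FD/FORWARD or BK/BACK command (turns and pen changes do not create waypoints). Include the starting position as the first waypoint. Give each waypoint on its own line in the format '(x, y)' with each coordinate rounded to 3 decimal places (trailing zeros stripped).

Answer: (0, 0)
(0, -4)
(0, 6)
(0, 7)
(0, 14)

Derivation:
Executing turtle program step by step:
Start: pos=(0,0), heading=0, pen down
LT 90: heading 0 -> 90
BK 4: (0,0) -> (0,-4) [heading=90, draw]
FD 10: (0,-4) -> (0,6) [heading=90, draw]
FD 1: (0,6) -> (0,7) [heading=90, draw]
FD 7: (0,7) -> (0,14) [heading=90, draw]
Final: pos=(0,14), heading=90, 4 segment(s) drawn
Waypoints (5 total):
(0, 0)
(0, -4)
(0, 6)
(0, 7)
(0, 14)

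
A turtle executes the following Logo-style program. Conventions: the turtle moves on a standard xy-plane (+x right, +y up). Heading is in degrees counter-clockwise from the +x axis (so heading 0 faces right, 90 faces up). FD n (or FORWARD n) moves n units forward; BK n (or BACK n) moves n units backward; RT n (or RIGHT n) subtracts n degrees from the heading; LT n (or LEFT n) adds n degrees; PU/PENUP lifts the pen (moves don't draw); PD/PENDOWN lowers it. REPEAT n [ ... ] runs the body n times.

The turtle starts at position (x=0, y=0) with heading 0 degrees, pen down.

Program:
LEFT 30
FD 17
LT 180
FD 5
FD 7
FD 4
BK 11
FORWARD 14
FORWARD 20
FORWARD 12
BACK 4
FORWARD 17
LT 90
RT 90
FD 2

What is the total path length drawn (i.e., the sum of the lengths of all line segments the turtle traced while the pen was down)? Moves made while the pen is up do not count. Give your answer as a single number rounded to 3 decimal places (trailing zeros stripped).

Executing turtle program step by step:
Start: pos=(0,0), heading=0, pen down
LT 30: heading 0 -> 30
FD 17: (0,0) -> (14.722,8.5) [heading=30, draw]
LT 180: heading 30 -> 210
FD 5: (14.722,8.5) -> (10.392,6) [heading=210, draw]
FD 7: (10.392,6) -> (4.33,2.5) [heading=210, draw]
FD 4: (4.33,2.5) -> (0.866,0.5) [heading=210, draw]
BK 11: (0.866,0.5) -> (10.392,6) [heading=210, draw]
FD 14: (10.392,6) -> (-1.732,-1) [heading=210, draw]
FD 20: (-1.732,-1) -> (-19.053,-11) [heading=210, draw]
FD 12: (-19.053,-11) -> (-29.445,-17) [heading=210, draw]
BK 4: (-29.445,-17) -> (-25.981,-15) [heading=210, draw]
FD 17: (-25.981,-15) -> (-40.703,-23.5) [heading=210, draw]
LT 90: heading 210 -> 300
RT 90: heading 300 -> 210
FD 2: (-40.703,-23.5) -> (-42.435,-24.5) [heading=210, draw]
Final: pos=(-42.435,-24.5), heading=210, 11 segment(s) drawn

Segment lengths:
  seg 1: (0,0) -> (14.722,8.5), length = 17
  seg 2: (14.722,8.5) -> (10.392,6), length = 5
  seg 3: (10.392,6) -> (4.33,2.5), length = 7
  seg 4: (4.33,2.5) -> (0.866,0.5), length = 4
  seg 5: (0.866,0.5) -> (10.392,6), length = 11
  seg 6: (10.392,6) -> (-1.732,-1), length = 14
  seg 7: (-1.732,-1) -> (-19.053,-11), length = 20
  seg 8: (-19.053,-11) -> (-29.445,-17), length = 12
  seg 9: (-29.445,-17) -> (-25.981,-15), length = 4
  seg 10: (-25.981,-15) -> (-40.703,-23.5), length = 17
  seg 11: (-40.703,-23.5) -> (-42.435,-24.5), length = 2
Total = 113

Answer: 113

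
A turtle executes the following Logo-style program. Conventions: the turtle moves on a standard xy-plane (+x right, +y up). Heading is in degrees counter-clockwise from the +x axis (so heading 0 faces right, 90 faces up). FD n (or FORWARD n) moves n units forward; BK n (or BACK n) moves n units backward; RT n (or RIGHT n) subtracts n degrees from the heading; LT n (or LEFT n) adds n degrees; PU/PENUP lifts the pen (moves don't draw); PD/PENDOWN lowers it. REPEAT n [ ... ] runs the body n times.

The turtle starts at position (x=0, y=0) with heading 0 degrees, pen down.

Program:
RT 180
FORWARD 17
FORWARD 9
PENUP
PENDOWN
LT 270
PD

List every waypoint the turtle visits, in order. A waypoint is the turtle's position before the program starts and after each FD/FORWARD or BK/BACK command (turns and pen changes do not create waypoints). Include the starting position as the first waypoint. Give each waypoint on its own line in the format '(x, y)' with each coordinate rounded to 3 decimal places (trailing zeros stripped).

Executing turtle program step by step:
Start: pos=(0,0), heading=0, pen down
RT 180: heading 0 -> 180
FD 17: (0,0) -> (-17,0) [heading=180, draw]
FD 9: (-17,0) -> (-26,0) [heading=180, draw]
PU: pen up
PD: pen down
LT 270: heading 180 -> 90
PD: pen down
Final: pos=(-26,0), heading=90, 2 segment(s) drawn
Waypoints (3 total):
(0, 0)
(-17, 0)
(-26, 0)

Answer: (0, 0)
(-17, 0)
(-26, 0)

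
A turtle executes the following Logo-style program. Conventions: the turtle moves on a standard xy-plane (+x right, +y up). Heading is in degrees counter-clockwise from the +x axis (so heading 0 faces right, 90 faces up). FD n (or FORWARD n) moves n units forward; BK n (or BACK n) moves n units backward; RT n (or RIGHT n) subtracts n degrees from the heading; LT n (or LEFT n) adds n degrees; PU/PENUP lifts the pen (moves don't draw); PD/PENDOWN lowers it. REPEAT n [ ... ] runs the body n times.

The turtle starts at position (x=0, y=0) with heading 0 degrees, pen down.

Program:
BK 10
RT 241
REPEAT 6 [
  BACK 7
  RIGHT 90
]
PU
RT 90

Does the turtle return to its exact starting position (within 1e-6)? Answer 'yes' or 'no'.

Answer: no

Derivation:
Executing turtle program step by step:
Start: pos=(0,0), heading=0, pen down
BK 10: (0,0) -> (-10,0) [heading=0, draw]
RT 241: heading 0 -> 119
REPEAT 6 [
  -- iteration 1/6 --
  BK 7: (-10,0) -> (-6.606,-6.122) [heading=119, draw]
  RT 90: heading 119 -> 29
  -- iteration 2/6 --
  BK 7: (-6.606,-6.122) -> (-12.729,-9.516) [heading=29, draw]
  RT 90: heading 29 -> 299
  -- iteration 3/6 --
  BK 7: (-12.729,-9.516) -> (-16.122,-3.394) [heading=299, draw]
  RT 90: heading 299 -> 209
  -- iteration 4/6 --
  BK 7: (-16.122,-3.394) -> (-10,0) [heading=209, draw]
  RT 90: heading 209 -> 119
  -- iteration 5/6 --
  BK 7: (-10,0) -> (-6.606,-6.122) [heading=119, draw]
  RT 90: heading 119 -> 29
  -- iteration 6/6 --
  BK 7: (-6.606,-6.122) -> (-12.729,-9.516) [heading=29, draw]
  RT 90: heading 29 -> 299
]
PU: pen up
RT 90: heading 299 -> 209
Final: pos=(-12.729,-9.516), heading=209, 7 segment(s) drawn

Start position: (0, 0)
Final position: (-12.729, -9.516)
Distance = 15.893; >= 1e-6 -> NOT closed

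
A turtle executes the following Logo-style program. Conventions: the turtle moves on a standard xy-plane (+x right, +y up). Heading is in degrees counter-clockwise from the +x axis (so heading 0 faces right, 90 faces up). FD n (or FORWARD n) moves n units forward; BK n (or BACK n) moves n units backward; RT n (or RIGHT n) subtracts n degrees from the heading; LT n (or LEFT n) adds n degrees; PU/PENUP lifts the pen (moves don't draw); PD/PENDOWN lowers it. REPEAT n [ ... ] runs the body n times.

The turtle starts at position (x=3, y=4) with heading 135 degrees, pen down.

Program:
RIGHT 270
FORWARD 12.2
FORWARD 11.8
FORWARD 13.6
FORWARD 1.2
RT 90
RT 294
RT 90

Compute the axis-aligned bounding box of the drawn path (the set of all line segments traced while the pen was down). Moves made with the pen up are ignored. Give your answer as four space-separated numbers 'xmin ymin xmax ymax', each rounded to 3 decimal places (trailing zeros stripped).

Executing turtle program step by step:
Start: pos=(3,4), heading=135, pen down
RT 270: heading 135 -> 225
FD 12.2: (3,4) -> (-5.627,-4.627) [heading=225, draw]
FD 11.8: (-5.627,-4.627) -> (-13.971,-12.971) [heading=225, draw]
FD 13.6: (-13.971,-12.971) -> (-23.587,-22.587) [heading=225, draw]
FD 1.2: (-23.587,-22.587) -> (-24.436,-23.436) [heading=225, draw]
RT 90: heading 225 -> 135
RT 294: heading 135 -> 201
RT 90: heading 201 -> 111
Final: pos=(-24.436,-23.436), heading=111, 4 segment(s) drawn

Segment endpoints: x in {-24.436, -23.587, -13.971, -5.627, 3}, y in {-23.436, -22.587, -12.971, -4.627, 4}
xmin=-24.436, ymin=-23.436, xmax=3, ymax=4

Answer: -24.436 -23.436 3 4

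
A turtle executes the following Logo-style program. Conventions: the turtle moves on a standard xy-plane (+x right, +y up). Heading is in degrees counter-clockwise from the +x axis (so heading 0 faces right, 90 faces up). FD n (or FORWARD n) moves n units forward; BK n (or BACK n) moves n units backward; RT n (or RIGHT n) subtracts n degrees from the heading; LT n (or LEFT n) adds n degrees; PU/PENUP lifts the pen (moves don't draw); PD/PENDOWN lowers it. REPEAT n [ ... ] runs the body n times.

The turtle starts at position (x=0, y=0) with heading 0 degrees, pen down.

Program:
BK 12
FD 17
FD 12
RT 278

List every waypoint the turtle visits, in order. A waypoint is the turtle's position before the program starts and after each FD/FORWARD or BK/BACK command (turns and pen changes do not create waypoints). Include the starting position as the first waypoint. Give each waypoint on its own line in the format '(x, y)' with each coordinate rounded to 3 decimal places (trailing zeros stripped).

Executing turtle program step by step:
Start: pos=(0,0), heading=0, pen down
BK 12: (0,0) -> (-12,0) [heading=0, draw]
FD 17: (-12,0) -> (5,0) [heading=0, draw]
FD 12: (5,0) -> (17,0) [heading=0, draw]
RT 278: heading 0 -> 82
Final: pos=(17,0), heading=82, 3 segment(s) drawn
Waypoints (4 total):
(0, 0)
(-12, 0)
(5, 0)
(17, 0)

Answer: (0, 0)
(-12, 0)
(5, 0)
(17, 0)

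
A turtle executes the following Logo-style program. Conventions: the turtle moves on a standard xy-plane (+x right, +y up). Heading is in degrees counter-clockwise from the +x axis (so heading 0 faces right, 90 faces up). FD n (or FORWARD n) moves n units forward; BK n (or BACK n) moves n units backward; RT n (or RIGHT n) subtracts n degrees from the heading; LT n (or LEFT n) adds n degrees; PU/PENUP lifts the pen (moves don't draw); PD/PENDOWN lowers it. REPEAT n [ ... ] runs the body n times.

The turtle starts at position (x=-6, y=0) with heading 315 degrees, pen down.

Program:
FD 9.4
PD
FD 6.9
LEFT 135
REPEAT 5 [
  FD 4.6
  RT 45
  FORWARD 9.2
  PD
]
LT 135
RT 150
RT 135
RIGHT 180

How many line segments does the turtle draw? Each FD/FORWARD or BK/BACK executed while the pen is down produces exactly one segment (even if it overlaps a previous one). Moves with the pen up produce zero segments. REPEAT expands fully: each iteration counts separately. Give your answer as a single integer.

Executing turtle program step by step:
Start: pos=(-6,0), heading=315, pen down
FD 9.4: (-6,0) -> (0.647,-6.647) [heading=315, draw]
PD: pen down
FD 6.9: (0.647,-6.647) -> (5.526,-11.526) [heading=315, draw]
LT 135: heading 315 -> 90
REPEAT 5 [
  -- iteration 1/5 --
  FD 4.6: (5.526,-11.526) -> (5.526,-6.926) [heading=90, draw]
  RT 45: heading 90 -> 45
  FD 9.2: (5.526,-6.926) -> (12.031,-0.42) [heading=45, draw]
  PD: pen down
  -- iteration 2/5 --
  FD 4.6: (12.031,-0.42) -> (15.284,2.832) [heading=45, draw]
  RT 45: heading 45 -> 0
  FD 9.2: (15.284,2.832) -> (24.484,2.832) [heading=0, draw]
  PD: pen down
  -- iteration 3/5 --
  FD 4.6: (24.484,2.832) -> (29.084,2.832) [heading=0, draw]
  RT 45: heading 0 -> 315
  FD 9.2: (29.084,2.832) -> (35.589,-3.673) [heading=315, draw]
  PD: pen down
  -- iteration 4/5 --
  FD 4.6: (35.589,-3.673) -> (38.842,-6.926) [heading=315, draw]
  RT 45: heading 315 -> 270
  FD 9.2: (38.842,-6.926) -> (38.842,-16.126) [heading=270, draw]
  PD: pen down
  -- iteration 5/5 --
  FD 4.6: (38.842,-16.126) -> (38.842,-20.726) [heading=270, draw]
  RT 45: heading 270 -> 225
  FD 9.2: (38.842,-20.726) -> (32.337,-27.231) [heading=225, draw]
  PD: pen down
]
LT 135: heading 225 -> 0
RT 150: heading 0 -> 210
RT 135: heading 210 -> 75
RT 180: heading 75 -> 255
Final: pos=(32.337,-27.231), heading=255, 12 segment(s) drawn
Segments drawn: 12

Answer: 12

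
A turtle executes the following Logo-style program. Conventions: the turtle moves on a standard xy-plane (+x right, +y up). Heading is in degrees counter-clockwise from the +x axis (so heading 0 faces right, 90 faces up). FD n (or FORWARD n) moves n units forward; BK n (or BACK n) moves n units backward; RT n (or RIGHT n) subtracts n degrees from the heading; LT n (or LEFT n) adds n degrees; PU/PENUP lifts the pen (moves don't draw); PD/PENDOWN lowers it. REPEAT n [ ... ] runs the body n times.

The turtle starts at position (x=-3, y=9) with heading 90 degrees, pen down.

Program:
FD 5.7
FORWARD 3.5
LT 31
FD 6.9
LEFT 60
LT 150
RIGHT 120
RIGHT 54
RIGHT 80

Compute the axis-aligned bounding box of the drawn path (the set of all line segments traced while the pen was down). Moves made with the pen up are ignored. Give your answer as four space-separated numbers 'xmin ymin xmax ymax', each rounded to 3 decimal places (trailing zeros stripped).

Answer: -6.554 9 -3 24.114

Derivation:
Executing turtle program step by step:
Start: pos=(-3,9), heading=90, pen down
FD 5.7: (-3,9) -> (-3,14.7) [heading=90, draw]
FD 3.5: (-3,14.7) -> (-3,18.2) [heading=90, draw]
LT 31: heading 90 -> 121
FD 6.9: (-3,18.2) -> (-6.554,24.114) [heading=121, draw]
LT 60: heading 121 -> 181
LT 150: heading 181 -> 331
RT 120: heading 331 -> 211
RT 54: heading 211 -> 157
RT 80: heading 157 -> 77
Final: pos=(-6.554,24.114), heading=77, 3 segment(s) drawn

Segment endpoints: x in {-6.554, -3, -3}, y in {9, 14.7, 18.2, 24.114}
xmin=-6.554, ymin=9, xmax=-3, ymax=24.114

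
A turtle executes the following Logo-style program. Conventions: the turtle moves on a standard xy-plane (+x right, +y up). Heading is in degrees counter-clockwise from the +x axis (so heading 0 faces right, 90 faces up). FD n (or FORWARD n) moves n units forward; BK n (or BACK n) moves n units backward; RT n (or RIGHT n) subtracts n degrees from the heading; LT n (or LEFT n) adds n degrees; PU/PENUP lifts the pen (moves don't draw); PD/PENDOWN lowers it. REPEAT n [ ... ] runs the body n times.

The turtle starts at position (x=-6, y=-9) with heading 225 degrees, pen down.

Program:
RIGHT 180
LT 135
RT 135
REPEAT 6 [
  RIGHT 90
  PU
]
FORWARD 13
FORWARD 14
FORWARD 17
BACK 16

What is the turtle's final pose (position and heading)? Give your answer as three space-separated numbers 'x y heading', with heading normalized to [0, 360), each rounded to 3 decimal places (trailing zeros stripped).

Executing turtle program step by step:
Start: pos=(-6,-9), heading=225, pen down
RT 180: heading 225 -> 45
LT 135: heading 45 -> 180
RT 135: heading 180 -> 45
REPEAT 6 [
  -- iteration 1/6 --
  RT 90: heading 45 -> 315
  PU: pen up
  -- iteration 2/6 --
  RT 90: heading 315 -> 225
  PU: pen up
  -- iteration 3/6 --
  RT 90: heading 225 -> 135
  PU: pen up
  -- iteration 4/6 --
  RT 90: heading 135 -> 45
  PU: pen up
  -- iteration 5/6 --
  RT 90: heading 45 -> 315
  PU: pen up
  -- iteration 6/6 --
  RT 90: heading 315 -> 225
  PU: pen up
]
FD 13: (-6,-9) -> (-15.192,-18.192) [heading=225, move]
FD 14: (-15.192,-18.192) -> (-25.092,-28.092) [heading=225, move]
FD 17: (-25.092,-28.092) -> (-37.113,-40.113) [heading=225, move]
BK 16: (-37.113,-40.113) -> (-25.799,-28.799) [heading=225, move]
Final: pos=(-25.799,-28.799), heading=225, 0 segment(s) drawn

Answer: -25.799 -28.799 225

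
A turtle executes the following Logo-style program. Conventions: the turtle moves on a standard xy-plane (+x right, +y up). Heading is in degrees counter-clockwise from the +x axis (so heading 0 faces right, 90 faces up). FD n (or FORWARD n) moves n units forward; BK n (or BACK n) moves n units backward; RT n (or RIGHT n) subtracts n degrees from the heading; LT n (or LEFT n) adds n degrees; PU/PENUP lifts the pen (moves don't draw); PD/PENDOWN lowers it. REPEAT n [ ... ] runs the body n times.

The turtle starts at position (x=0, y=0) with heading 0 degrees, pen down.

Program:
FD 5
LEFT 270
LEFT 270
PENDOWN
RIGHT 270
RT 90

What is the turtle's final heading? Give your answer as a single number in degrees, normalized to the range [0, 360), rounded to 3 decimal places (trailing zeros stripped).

Executing turtle program step by step:
Start: pos=(0,0), heading=0, pen down
FD 5: (0,0) -> (5,0) [heading=0, draw]
LT 270: heading 0 -> 270
LT 270: heading 270 -> 180
PD: pen down
RT 270: heading 180 -> 270
RT 90: heading 270 -> 180
Final: pos=(5,0), heading=180, 1 segment(s) drawn

Answer: 180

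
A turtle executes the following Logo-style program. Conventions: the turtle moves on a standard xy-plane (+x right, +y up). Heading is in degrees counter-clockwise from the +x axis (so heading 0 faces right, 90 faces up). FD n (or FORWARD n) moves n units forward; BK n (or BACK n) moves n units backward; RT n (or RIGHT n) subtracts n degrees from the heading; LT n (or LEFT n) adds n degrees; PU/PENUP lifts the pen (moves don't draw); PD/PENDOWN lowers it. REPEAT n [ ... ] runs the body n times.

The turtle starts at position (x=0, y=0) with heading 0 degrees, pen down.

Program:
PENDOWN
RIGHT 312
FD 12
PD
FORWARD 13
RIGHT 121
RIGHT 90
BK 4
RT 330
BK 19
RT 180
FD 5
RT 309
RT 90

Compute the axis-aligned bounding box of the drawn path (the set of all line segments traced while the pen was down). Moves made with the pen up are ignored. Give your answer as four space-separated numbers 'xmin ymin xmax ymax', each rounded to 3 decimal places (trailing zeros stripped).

Answer: 0 0 36.921 37.301

Derivation:
Executing turtle program step by step:
Start: pos=(0,0), heading=0, pen down
PD: pen down
RT 312: heading 0 -> 48
FD 12: (0,0) -> (8.03,8.918) [heading=48, draw]
PD: pen down
FD 13: (8.03,8.918) -> (16.728,18.579) [heading=48, draw]
RT 121: heading 48 -> 287
RT 90: heading 287 -> 197
BK 4: (16.728,18.579) -> (20.553,19.748) [heading=197, draw]
RT 330: heading 197 -> 227
BK 19: (20.553,19.748) -> (33.511,33.644) [heading=227, draw]
RT 180: heading 227 -> 47
FD 5: (33.511,33.644) -> (36.921,37.301) [heading=47, draw]
RT 309: heading 47 -> 98
RT 90: heading 98 -> 8
Final: pos=(36.921,37.301), heading=8, 5 segment(s) drawn

Segment endpoints: x in {0, 8.03, 16.728, 20.553, 33.511, 36.921}, y in {0, 8.918, 18.579, 19.748, 33.644, 37.301}
xmin=0, ymin=0, xmax=36.921, ymax=37.301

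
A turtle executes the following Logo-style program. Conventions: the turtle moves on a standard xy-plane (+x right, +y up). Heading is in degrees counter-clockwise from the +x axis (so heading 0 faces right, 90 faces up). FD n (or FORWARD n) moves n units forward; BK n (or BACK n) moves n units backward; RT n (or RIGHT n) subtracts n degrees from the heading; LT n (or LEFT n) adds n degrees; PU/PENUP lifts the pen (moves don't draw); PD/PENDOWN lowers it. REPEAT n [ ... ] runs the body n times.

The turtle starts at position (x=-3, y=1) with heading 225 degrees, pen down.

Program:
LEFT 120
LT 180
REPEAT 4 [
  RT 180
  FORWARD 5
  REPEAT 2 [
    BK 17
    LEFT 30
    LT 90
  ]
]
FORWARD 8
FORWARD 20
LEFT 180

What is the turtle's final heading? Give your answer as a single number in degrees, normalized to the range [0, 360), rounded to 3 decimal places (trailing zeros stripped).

Executing turtle program step by step:
Start: pos=(-3,1), heading=225, pen down
LT 120: heading 225 -> 345
LT 180: heading 345 -> 165
REPEAT 4 [
  -- iteration 1/4 --
  RT 180: heading 165 -> 345
  FD 5: (-3,1) -> (1.83,-0.294) [heading=345, draw]
  REPEAT 2 [
    -- iteration 1/2 --
    BK 17: (1.83,-0.294) -> (-14.591,4.106) [heading=345, draw]
    LT 30: heading 345 -> 15
    LT 90: heading 15 -> 105
    -- iteration 2/2 --
    BK 17: (-14.591,4.106) -> (-10.191,-12.315) [heading=105, draw]
    LT 30: heading 105 -> 135
    LT 90: heading 135 -> 225
  ]
  -- iteration 2/4 --
  RT 180: heading 225 -> 45
  FD 5: (-10.191,-12.315) -> (-6.656,-8.779) [heading=45, draw]
  REPEAT 2 [
    -- iteration 1/2 --
    BK 17: (-6.656,-8.779) -> (-18.676,-20.8) [heading=45, draw]
    LT 30: heading 45 -> 75
    LT 90: heading 75 -> 165
    -- iteration 2/2 --
    BK 17: (-18.676,-20.8) -> (-2.256,-25.2) [heading=165, draw]
    LT 30: heading 165 -> 195
    LT 90: heading 195 -> 285
  ]
  -- iteration 3/4 --
  RT 180: heading 285 -> 105
  FD 5: (-2.256,-25.2) -> (-3.55,-20.37) [heading=105, draw]
  REPEAT 2 [
    -- iteration 1/2 --
    BK 17: (-3.55,-20.37) -> (0.85,-36.791) [heading=105, draw]
    LT 30: heading 105 -> 135
    LT 90: heading 135 -> 225
    -- iteration 2/2 --
    BK 17: (0.85,-36.791) -> (12.871,-24.77) [heading=225, draw]
    LT 30: heading 225 -> 255
    LT 90: heading 255 -> 345
  ]
  -- iteration 4/4 --
  RT 180: heading 345 -> 165
  FD 5: (12.871,-24.77) -> (8.041,-23.476) [heading=165, draw]
  REPEAT 2 [
    -- iteration 1/2 --
    BK 17: (8.041,-23.476) -> (24.462,-27.876) [heading=165, draw]
    LT 30: heading 165 -> 195
    LT 90: heading 195 -> 285
    -- iteration 2/2 --
    BK 17: (24.462,-27.876) -> (20.062,-11.455) [heading=285, draw]
    LT 30: heading 285 -> 315
    LT 90: heading 315 -> 45
  ]
]
FD 8: (20.062,-11.455) -> (25.719,-5.799) [heading=45, draw]
FD 20: (25.719,-5.799) -> (39.861,8.343) [heading=45, draw]
LT 180: heading 45 -> 225
Final: pos=(39.861,8.343), heading=225, 14 segment(s) drawn

Answer: 225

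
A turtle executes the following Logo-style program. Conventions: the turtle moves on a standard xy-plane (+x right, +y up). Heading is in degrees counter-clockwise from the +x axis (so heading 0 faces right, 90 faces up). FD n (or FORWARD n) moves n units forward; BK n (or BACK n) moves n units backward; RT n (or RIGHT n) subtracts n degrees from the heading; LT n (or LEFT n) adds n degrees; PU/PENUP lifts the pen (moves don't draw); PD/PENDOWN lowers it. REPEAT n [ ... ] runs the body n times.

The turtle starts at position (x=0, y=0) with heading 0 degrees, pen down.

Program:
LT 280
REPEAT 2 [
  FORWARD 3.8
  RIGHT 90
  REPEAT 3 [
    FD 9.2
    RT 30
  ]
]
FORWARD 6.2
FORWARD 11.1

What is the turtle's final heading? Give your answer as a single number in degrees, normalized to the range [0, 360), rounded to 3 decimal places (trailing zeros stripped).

Executing turtle program step by step:
Start: pos=(0,0), heading=0, pen down
LT 280: heading 0 -> 280
REPEAT 2 [
  -- iteration 1/2 --
  FD 3.8: (0,0) -> (0.66,-3.742) [heading=280, draw]
  RT 90: heading 280 -> 190
  REPEAT 3 [
    -- iteration 1/3 --
    FD 9.2: (0.66,-3.742) -> (-8.4,-5.34) [heading=190, draw]
    RT 30: heading 190 -> 160
    -- iteration 2/3 --
    FD 9.2: (-8.4,-5.34) -> (-17.046,-2.193) [heading=160, draw]
    RT 30: heading 160 -> 130
    -- iteration 3/3 --
    FD 9.2: (-17.046,-2.193) -> (-22.959,4.854) [heading=130, draw]
    RT 30: heading 130 -> 100
  ]
  -- iteration 2/2 --
  FD 3.8: (-22.959,4.854) -> (-23.619,8.597) [heading=100, draw]
  RT 90: heading 100 -> 10
  REPEAT 3 [
    -- iteration 1/3 --
    FD 9.2: (-23.619,8.597) -> (-14.559,10.194) [heading=10, draw]
    RT 30: heading 10 -> 340
    -- iteration 2/3 --
    FD 9.2: (-14.559,10.194) -> (-5.914,7.048) [heading=340, draw]
    RT 30: heading 340 -> 310
    -- iteration 3/3 --
    FD 9.2: (-5.914,7.048) -> (0,0) [heading=310, draw]
    RT 30: heading 310 -> 280
  ]
]
FD 6.2: (0,0) -> (1.077,-6.106) [heading=280, draw]
FD 11.1: (1.077,-6.106) -> (3.004,-17.037) [heading=280, draw]
Final: pos=(3.004,-17.037), heading=280, 10 segment(s) drawn

Answer: 280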